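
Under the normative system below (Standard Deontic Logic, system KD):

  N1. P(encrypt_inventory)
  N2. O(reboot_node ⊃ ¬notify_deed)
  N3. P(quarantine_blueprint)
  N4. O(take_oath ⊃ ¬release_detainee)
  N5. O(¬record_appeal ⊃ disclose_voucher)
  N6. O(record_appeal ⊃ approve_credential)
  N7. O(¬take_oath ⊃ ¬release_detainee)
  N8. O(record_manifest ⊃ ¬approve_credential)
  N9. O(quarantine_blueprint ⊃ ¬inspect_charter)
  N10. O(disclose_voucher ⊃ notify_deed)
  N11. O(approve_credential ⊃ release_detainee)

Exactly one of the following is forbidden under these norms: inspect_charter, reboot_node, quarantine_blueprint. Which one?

reboot_node

By case analysis on take_oath: premise 4 gives O(take_oath ⊃ ¬release_detainee) and premise 7 gives O(¬take_oath ⊃ ¬release_detainee), so O(¬release_detainee) either way.
The contrapositive of premise 11 (O(approve_credential ⊃ release_detainee)) is O(¬release_detainee ⊃ ¬approve_credential), and O(¬release_detainee) is already established, so O(¬approve_credential).
The contrapositive of premise 6 (O(record_appeal ⊃ approve_credential)) is O(¬approve_credential ⊃ ¬record_appeal), and O(¬approve_credential) is already established, so O(¬record_appeal).
With premise 5, O(¬record_appeal ⊃ disclose_voucher), the K-axiom yields O(disclose_voucher).
With premise 10, O(disclose_voucher ⊃ notify_deed), the K-axiom yields O(notify_deed).
Premise 2, O(reboot_node ⊃ ¬notify_deed), contraposes to O(notify_deed ⊃ ¬reboot_node); with O(notify_deed) we get O(¬reboot_node).
So O(¬reboot_node) holds, i.e. reboot_node is forbidden. None of the other listed options is forbidden under the premises.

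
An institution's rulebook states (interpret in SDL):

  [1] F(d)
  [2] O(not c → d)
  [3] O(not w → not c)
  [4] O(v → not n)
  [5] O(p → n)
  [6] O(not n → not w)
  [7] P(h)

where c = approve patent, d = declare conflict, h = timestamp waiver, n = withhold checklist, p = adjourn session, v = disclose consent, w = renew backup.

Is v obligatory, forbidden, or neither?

F(d) at premise 1 means O(not d).
Premise 2 is O(not c → d); contrapositively O(not d → c). Since O(not d) holds, K gives O(c).
The contrapositive of premise 3 (O(not w → not c)) is O(c → w), and O(c) is already established, so O(w).
Premise 6, O(not n → not w), contraposes to O(w → n); with O(w) we get O(n).
The contrapositive of premise 4 (O(v → not n)) is O(n → not v), and O(n) is already established, so O(not v).
Premises 5, 7 do not contribute to this derivation.
Thus O(not v), which is F(v): v is forbidden.

Forbidden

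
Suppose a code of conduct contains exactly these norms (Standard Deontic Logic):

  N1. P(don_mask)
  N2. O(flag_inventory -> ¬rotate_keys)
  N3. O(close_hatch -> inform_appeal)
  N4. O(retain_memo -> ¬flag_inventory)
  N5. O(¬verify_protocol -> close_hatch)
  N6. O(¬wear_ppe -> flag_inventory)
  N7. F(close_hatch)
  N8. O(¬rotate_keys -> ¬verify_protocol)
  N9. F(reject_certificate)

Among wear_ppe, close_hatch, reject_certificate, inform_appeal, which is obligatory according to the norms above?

wear_ppe

F(close_hatch) at premise 7 means O(¬close_hatch).
The contrapositive of premise 5 (O(¬verify_protocol -> close_hatch)) is O(¬close_hatch -> verify_protocol), and O(¬close_hatch) is already established, so O(verify_protocol).
The contrapositive of premise 8 (O(¬rotate_keys -> ¬verify_protocol)) is O(verify_protocol -> rotate_keys), and O(verify_protocol) is already established, so O(rotate_keys).
Premise 2, O(flag_inventory -> ¬rotate_keys), contraposes to O(rotate_keys -> ¬flag_inventory); with O(rotate_keys) we get O(¬flag_inventory).
Premise 6, O(¬wear_ppe -> flag_inventory), contraposes to O(¬flag_inventory -> wear_ppe); with O(¬flag_inventory) we get O(wear_ppe).
So O(wear_ppe) holds — wear_ppe is obligatory. None of the other listed options is made obligatory by any chain of premises.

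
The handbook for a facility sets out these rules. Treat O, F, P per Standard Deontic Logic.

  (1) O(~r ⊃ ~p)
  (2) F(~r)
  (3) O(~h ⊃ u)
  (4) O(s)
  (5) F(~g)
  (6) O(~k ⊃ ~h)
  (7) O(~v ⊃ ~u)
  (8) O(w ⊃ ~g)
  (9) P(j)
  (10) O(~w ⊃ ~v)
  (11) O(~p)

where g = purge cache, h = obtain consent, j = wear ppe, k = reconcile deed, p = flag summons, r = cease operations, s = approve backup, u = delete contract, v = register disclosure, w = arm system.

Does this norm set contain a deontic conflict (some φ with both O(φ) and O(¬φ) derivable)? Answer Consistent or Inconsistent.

Consistent

Premise 1 is O(~r ⊃ ~p); even if O(~p) held, inferring O(~r) would be affirming the consequent — invalid.
So O(~r) is not derivable, and the apparent clash with O(r) does not arise.
A world satisfying every obligation exists (e.g. g=true, h=true, j=false, k=true, p=false, r=true, s=true, u=false, v=false, w=false); no atom is both obligatory and forbidden, so the set is consistent.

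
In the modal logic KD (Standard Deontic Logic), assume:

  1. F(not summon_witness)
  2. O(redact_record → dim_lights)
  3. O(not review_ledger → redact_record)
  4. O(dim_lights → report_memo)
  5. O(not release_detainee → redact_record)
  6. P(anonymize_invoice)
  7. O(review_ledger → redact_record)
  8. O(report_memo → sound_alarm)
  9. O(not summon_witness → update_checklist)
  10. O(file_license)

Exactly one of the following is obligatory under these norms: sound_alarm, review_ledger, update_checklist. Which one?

Premises 3 and 7 are O(not review_ledger → redact_record) and O(review_ledger → redact_record); every ideal world satisfies not review_ledger or review_ledger, so in either case redact_record holds — hence O(redact_record).
Premise 2 is O(redact_record → dim_lights); since O(redact_record), deontic closure gives O(dim_lights).
With premise 4, O(dim_lights → report_memo), the K-axiom yields O(report_memo).
From O(report_memo) and premise 8, O(report_memo → sound_alarm), we obtain O(sound_alarm).
So O(sound_alarm) holds — sound_alarm is obligatory. None of the other listed options is made obligatory by any chain of premises.

sound_alarm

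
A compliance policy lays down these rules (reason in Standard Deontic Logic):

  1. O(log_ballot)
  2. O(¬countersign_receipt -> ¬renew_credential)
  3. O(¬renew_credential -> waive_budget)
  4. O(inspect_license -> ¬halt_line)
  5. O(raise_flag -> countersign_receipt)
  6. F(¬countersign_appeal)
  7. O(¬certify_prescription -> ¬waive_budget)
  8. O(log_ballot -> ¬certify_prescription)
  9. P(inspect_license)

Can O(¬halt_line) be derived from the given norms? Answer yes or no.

No

Premise 4 is O(inspect_license -> ¬halt_line), but O(inspect_license) is not derivable from the premises (the permission P(inspect_license) asserts only ¬O(¬inspect_license), not O(inspect_license)), so it does not yield O(¬halt_line).
No other premise forces O(¬halt_line). An ideal world satisfying every premise can still have ¬halt_line false, so O(¬halt_line) is not derivable.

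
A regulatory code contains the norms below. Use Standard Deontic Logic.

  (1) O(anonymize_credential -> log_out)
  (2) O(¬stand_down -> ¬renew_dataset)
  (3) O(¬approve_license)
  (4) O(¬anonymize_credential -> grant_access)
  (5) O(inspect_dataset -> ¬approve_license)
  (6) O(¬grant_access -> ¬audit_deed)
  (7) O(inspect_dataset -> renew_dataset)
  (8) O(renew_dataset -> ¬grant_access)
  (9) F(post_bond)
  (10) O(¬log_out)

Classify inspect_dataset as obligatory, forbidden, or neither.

Forbidden

From premise 10 we have O(¬log_out).
The contrapositive of premise 1 (O(anonymize_credential -> log_out)) is O(¬log_out -> ¬anonymize_credential), and O(¬log_out) is already established, so O(¬anonymize_credential).
Premise 4 is O(¬anonymize_credential -> grant_access); since O(¬anonymize_credential), deontic closure gives O(grant_access).
Premise 8 is O(renew_dataset -> ¬grant_access); contrapositively O(grant_access -> ¬renew_dataset). Since O(grant_access) holds, K gives O(¬renew_dataset).
The contrapositive of premise 7 (O(inspect_dataset -> renew_dataset)) is O(¬renew_dataset -> ¬inspect_dataset), and O(¬renew_dataset) is already established, so O(¬inspect_dataset).
Premises 2, 3, 5, 6, 9 do not contribute to this derivation.
Thus O(¬inspect_dataset), which is F(inspect_dataset): inspect_dataset is forbidden.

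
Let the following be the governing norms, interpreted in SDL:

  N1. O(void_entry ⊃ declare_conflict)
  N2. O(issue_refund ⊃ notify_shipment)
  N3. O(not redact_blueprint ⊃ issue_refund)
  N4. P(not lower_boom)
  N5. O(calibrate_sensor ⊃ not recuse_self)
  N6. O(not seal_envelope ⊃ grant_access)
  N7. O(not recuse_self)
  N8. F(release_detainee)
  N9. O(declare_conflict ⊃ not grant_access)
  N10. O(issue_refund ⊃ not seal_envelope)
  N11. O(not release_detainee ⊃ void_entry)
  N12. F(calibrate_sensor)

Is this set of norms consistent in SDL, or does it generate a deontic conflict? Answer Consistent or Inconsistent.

Premise 5 is O(calibrate_sensor ⊃ not recuse_self); even if O(not recuse_self) held, inferring O(calibrate_sensor) would be affirming the consequent — invalid.
So O(calibrate_sensor) is not derivable, and the apparent clash with O(not calibrate_sensor) does not arise.
A world satisfying every obligation exists (e.g. calibrate_sensor=false, declare_conflict=true, grant_access=false, issue_refund=false, lower_boom=false, notify_shipment=false, recuse_self=false, redact_blueprint=true, release_detainee=false, seal_envelope=true, void_entry=true); no atom is both obligatory and forbidden, so the set is consistent.

Consistent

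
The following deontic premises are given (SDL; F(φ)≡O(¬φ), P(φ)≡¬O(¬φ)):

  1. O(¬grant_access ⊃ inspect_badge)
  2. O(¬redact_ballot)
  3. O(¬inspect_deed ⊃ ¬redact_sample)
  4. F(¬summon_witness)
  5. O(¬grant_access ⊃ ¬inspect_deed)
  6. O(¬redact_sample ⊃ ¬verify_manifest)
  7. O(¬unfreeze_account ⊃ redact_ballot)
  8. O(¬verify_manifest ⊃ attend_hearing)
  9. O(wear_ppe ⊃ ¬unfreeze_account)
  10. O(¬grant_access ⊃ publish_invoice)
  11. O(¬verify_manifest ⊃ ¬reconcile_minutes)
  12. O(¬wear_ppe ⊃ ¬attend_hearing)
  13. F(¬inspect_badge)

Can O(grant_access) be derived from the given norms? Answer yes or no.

Premise 2 gives O(¬redact_ballot).
Premise 7 is O(¬unfreeze_account ⊃ redact_ballot); contrapositively O(¬redact_ballot ⊃ unfreeze_account). Since O(¬redact_ballot) holds, K gives O(unfreeze_account).
Premise 9, O(wear_ppe ⊃ ¬unfreeze_account), contraposes to O(unfreeze_account ⊃ ¬wear_ppe); with O(unfreeze_account) we get O(¬wear_ppe).
From O(¬wear_ppe) and premise 12, O(¬wear_ppe ⊃ ¬attend_hearing), we obtain O(¬attend_hearing).
The contrapositive of premise 8 (O(¬verify_manifest ⊃ attend_hearing)) is O(¬attend_hearing ⊃ verify_manifest), and O(¬attend_hearing) is already established, so O(verify_manifest).
The contrapositive of premise 6 (O(¬redact_sample ⊃ ¬verify_manifest)) is O(verify_manifest ⊃ redact_sample), and O(verify_manifest) is already established, so O(redact_sample).
The contrapositive of premise 3 (O(¬inspect_deed ⊃ ¬redact_sample)) is O(redact_sample ⊃ inspect_deed), and O(redact_sample) is already established, so O(inspect_deed).
Premise 5 is O(¬grant_access ⊃ ¬inspect_deed); contrapositively O(inspect_deed ⊃ grant_access). Since O(inspect_deed) holds, K gives O(grant_access).
Premises 1, 4, 10, 11, 13 do not contribute to this derivation.
So O(grant_access) follows.

Yes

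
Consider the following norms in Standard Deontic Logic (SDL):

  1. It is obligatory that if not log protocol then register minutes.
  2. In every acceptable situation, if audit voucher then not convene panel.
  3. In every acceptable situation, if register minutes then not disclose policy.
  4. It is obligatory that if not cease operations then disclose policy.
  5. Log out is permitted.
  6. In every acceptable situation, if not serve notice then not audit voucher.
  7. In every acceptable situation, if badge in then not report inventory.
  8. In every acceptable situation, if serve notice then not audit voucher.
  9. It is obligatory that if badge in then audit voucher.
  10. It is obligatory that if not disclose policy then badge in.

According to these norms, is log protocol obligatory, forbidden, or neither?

Obligatory

By case analysis on ¬serve_notice: premise 6 gives O(¬serve_notice → ¬audit_voucher) and premise 8 gives O(serve_notice → ¬audit_voucher), so O(¬audit_voucher) either way.
Premise 9, O(badge_in → audit_voucher), contraposes to O(¬audit_voucher → ¬badge_in); with O(¬audit_voucher) we get O(¬badge_in).
Premise 10, O(¬disclose_policy → badge_in), contraposes to O(¬badge_in → disclose_policy); with O(¬badge_in) we get O(disclose_policy).
Premise 3, O(register_minutes → ¬disclose_policy), contraposes to O(disclose_policy → ¬register_minutes); with O(disclose_policy) we get O(¬register_minutes).
The contrapositive of premise 1 (O(¬log_protocol → register_minutes)) is O(¬register_minutes → log_protocol), and O(¬register_minutes) is already established, so O(log_protocol).
Premises 2, 4, 5, 7 do not contribute to this derivation.
Hence log_protocol is obligatory.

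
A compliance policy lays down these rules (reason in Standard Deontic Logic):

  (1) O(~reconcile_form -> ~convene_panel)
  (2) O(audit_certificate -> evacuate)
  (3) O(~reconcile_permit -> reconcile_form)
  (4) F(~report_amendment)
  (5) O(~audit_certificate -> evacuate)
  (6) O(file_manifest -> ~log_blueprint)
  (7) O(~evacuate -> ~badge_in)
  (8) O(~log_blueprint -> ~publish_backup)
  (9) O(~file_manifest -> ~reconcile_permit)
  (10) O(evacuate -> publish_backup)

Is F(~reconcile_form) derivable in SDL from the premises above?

Premises 5 and 2 are O(~audit_certificate -> evacuate) and O(audit_certificate -> evacuate); every ideal world satisfies ~audit_certificate or audit_certificate, so in either case evacuate holds — hence O(evacuate).
Applying K to premise 10 (O(evacuate -> publish_backup)) and O(evacuate) yields O(publish_backup).
The contrapositive of premise 8 (O(~log_blueprint -> ~publish_backup)) is O(publish_backup -> log_blueprint), and O(publish_backup) is already established, so O(log_blueprint).
The contrapositive of premise 6 (O(file_manifest -> ~log_blueprint)) is O(log_blueprint -> ~file_manifest), and O(log_blueprint) is already established, so O(~file_manifest).
Applying K to premise 9 (O(~file_manifest -> ~reconcile_permit)) and O(~file_manifest) yields O(~reconcile_permit).
Premise 3 is O(~reconcile_permit -> reconcile_form); since O(~reconcile_permit), deontic closure gives O(reconcile_form).
Premises 1, 4, 7 do not contribute to this derivation.
So O(reconcile_form) holds, i.e. F(~reconcile_form). The claim follows.

Yes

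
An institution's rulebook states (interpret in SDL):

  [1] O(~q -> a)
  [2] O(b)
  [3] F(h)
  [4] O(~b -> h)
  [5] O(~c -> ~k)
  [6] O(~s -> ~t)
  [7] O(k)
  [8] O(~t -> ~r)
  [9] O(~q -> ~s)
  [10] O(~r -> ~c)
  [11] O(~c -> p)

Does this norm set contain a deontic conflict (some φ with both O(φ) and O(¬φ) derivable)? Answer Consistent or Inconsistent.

Premise 4 is O(~b -> h), but O(~b) is not derivable from the premises, so it does not yield O(h).
So O(h) is not derivable, and the apparent clash with O(~h) does not arise.
A world satisfying every obligation exists (e.g. a=false, b=true, c=true, h=false, k=true, p=false, q=true, r=true, s=true, t=true); no atom is both obligatory and forbidden, so the set is consistent.

Consistent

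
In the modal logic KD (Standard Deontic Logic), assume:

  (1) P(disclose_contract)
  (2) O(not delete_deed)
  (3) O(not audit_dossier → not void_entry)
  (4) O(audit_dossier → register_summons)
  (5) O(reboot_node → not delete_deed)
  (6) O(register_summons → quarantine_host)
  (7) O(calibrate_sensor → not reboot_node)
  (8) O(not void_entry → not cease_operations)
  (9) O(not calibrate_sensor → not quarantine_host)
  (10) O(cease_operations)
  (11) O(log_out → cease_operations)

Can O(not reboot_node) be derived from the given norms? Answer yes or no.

Premise 10 gives O(cease_operations).
Premise 8 is O(not void_entry → not cease_operations); contrapositively O(cease_operations → void_entry). Since O(cease_operations) holds, K gives O(void_entry).
Premise 3 is O(not audit_dossier → not void_entry); contrapositively O(void_entry → audit_dossier). Since O(void_entry) holds, K gives O(audit_dossier).
Premise 4 is O(audit_dossier → register_summons); since O(audit_dossier), deontic closure gives O(register_summons).
From O(register_summons) and premise 6, O(register_summons → quarantine_host), we obtain O(quarantine_host).
The contrapositive of premise 9 (O(not calibrate_sensor → not quarantine_host)) is O(quarantine_host → calibrate_sensor), and O(quarantine_host) is already established, so O(calibrate_sensor).
With premise 7, O(calibrate_sensor → not reboot_node), the K-axiom yields O(not reboot_node).
Premises 1, 2, 5, 11 do not contribute to this derivation.
So O(not reboot_node) follows.

Yes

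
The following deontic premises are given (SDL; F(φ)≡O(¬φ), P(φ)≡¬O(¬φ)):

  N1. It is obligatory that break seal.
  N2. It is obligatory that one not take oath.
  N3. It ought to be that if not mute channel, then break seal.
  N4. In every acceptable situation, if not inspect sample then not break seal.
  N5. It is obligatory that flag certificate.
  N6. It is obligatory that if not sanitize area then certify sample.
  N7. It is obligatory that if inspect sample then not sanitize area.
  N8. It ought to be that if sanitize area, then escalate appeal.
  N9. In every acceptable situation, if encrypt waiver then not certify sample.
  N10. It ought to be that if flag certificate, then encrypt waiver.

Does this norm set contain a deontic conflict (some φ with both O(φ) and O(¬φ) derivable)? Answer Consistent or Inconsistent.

Premise 1 gives O(break_seal).
The contrapositive of premise 4 (O(¬inspect_sample → ¬break_seal)) is O(break_seal → inspect_sample), and O(break_seal) is already established, so O(inspect_sample).
From O(inspect_sample) and premise 7, O(inspect_sample → ¬sanitize_area), we obtain O(¬sanitize_area).
With premise 6, O(¬sanitize_area → certify_sample), the K-axiom yields O(certify_sample).
Premise 9 is O(encrypt_waiver → ¬certify_sample); contrapositively O(certify_sample → ¬encrypt_waiver). Since O(certify_sample) holds, K gives O(¬encrypt_waiver).
Premise 10 is O(flag_certificate → encrypt_waiver); contrapositively O(¬encrypt_waiver → ¬flag_certificate). Since O(¬encrypt_waiver) holds, K gives O(¬flag_certificate).
However, premise 5 gives O(flag_certificate).
We now have both O(¬flag_certificate) and O(flag_certificate) — flag_certificate is simultaneously obligatory and forbidden, violating the D-axiom.

Inconsistent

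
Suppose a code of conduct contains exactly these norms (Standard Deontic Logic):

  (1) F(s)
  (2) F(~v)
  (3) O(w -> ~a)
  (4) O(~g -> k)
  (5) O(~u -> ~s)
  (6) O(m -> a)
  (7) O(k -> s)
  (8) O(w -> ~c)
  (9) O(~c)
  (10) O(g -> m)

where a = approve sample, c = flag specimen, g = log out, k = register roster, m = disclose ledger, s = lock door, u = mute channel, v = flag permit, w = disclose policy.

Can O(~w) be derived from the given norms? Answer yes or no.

Yes

F(s) at premise 1 means O(~s).
The contrapositive of premise 7 (O(k -> s)) is O(~s -> ~k), and O(~s) is already established, so O(~k).
Premise 4, O(~g -> k), contraposes to O(~k -> g); with O(~k) we get O(g).
From O(g) and premise 10, O(g -> m), we obtain O(m).
Applying K to premise 6 (O(m -> a)) and O(m) yields O(a).
Premise 3, O(w -> ~a), contraposes to O(a -> ~w); with O(a) we get O(~w).
Premises 2, 5, 8, 9 do not contribute to this derivation.
So O(~w) follows.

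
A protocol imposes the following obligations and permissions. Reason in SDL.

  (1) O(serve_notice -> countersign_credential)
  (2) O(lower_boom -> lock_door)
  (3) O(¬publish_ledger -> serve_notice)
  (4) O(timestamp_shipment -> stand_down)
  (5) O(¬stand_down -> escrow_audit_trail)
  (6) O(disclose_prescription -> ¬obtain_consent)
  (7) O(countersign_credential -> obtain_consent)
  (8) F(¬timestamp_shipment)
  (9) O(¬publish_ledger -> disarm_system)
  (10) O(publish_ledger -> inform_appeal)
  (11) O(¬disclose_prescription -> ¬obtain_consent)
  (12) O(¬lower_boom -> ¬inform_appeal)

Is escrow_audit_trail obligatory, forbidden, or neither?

Premise 5 is O(¬stand_down -> escrow_audit_trail), but O(¬stand_down) is not derivable from the premises, so it does not yield O(escrow_audit_trail).
No premise or chain of K-axiom applications forces O(escrow_audit_trail), and none forces O(¬escrow_audit_trail). So escrow_audit_trail is neither obligatory nor forbidden under these norms.

Neither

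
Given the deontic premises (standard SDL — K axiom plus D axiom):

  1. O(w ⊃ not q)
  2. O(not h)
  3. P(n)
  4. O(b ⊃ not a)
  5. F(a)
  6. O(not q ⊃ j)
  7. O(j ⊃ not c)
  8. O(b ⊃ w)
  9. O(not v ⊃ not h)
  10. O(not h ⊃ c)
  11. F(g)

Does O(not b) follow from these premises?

Yes

Premise 2 gives O(not h).
Premise 10 is O(not h ⊃ c); since O(not h), deontic closure gives O(c).
The contrapositive of premise 7 (O(j ⊃ not c)) is O(c ⊃ not j), and O(c) is already established, so O(not j).
Premise 6, O(not q ⊃ j), contraposes to O(not j ⊃ q); with O(not j) we get O(q).
The contrapositive of premise 1 (O(w ⊃ not q)) is O(q ⊃ not w), and O(q) is already established, so O(not w).
Premise 8 is O(b ⊃ w); contrapositively O(not w ⊃ not b). Since O(not w) holds, K gives O(not b).
Premises 3, 4, 5, 9, 11 do not contribute to this derivation.
So O(not b) follows.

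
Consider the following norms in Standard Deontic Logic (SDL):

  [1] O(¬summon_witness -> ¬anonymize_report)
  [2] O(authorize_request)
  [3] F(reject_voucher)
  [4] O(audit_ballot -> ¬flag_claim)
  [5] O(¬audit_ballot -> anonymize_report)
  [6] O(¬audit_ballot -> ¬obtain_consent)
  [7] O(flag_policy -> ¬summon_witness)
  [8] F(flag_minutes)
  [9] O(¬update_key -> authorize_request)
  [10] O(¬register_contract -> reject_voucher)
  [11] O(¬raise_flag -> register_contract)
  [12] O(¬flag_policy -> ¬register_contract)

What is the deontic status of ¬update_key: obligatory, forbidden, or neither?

Premise 9 is O(¬update_key -> authorize_request); even if O(authorize_request) held, inferring O(¬update_key) would be affirming the consequent — invalid.
No premise or chain of K-axiom applications forces O(¬update_key), and none forces O(update_key). So ¬update_key is neither obligatory nor forbidden under these norms.

Neither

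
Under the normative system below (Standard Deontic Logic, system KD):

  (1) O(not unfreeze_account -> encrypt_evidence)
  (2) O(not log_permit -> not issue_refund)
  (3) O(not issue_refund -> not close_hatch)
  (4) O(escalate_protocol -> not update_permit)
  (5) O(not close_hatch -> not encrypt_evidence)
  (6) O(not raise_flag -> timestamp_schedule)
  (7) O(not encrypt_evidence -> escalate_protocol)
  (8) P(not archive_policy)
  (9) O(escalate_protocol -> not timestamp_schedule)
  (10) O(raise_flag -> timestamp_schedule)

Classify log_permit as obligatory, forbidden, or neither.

Premises 6 and 10 are O(not raise_flag -> timestamp_schedule) and O(raise_flag -> timestamp_schedule); every ideal world satisfies not raise_flag or raise_flag, so in either case timestamp_schedule holds — hence O(timestamp_schedule).
Premise 9 is O(escalate_protocol -> not timestamp_schedule); contrapositively O(timestamp_schedule -> not escalate_protocol). Since O(timestamp_schedule) holds, K gives O(not escalate_protocol).
The contrapositive of premise 7 (O(not encrypt_evidence -> escalate_protocol)) is O(not escalate_protocol -> encrypt_evidence), and O(not escalate_protocol) is already established, so O(encrypt_evidence).
Premise 5 is O(not close_hatch -> not encrypt_evidence); contrapositively O(encrypt_evidence -> close_hatch). Since O(encrypt_evidence) holds, K gives O(close_hatch).
Premise 3 is O(not issue_refund -> not close_hatch); contrapositively O(close_hatch -> issue_refund). Since O(close_hatch) holds, K gives O(issue_refund).
Premise 2 is O(not log_permit -> not issue_refund); contrapositively O(issue_refund -> log_permit). Since O(issue_refund) holds, K gives O(log_permit).
Premises 1, 4, 8 do not contribute to this derivation.
Hence log_permit is obligatory.

Obligatory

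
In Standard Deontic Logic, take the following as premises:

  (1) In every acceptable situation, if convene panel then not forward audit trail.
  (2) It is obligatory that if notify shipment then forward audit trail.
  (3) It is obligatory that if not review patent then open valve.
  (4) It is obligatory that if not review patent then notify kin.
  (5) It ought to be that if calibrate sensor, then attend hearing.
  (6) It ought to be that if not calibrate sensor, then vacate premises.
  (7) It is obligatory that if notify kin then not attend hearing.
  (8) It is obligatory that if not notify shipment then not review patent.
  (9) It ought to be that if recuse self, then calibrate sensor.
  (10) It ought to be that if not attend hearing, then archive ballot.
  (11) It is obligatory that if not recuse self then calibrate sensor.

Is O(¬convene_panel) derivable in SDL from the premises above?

By case analysis on ¬recuse_self: premise 11 gives O(¬recuse_self → calibrate_sensor) and premise 9 gives O(recuse_self → calibrate_sensor), so O(calibrate_sensor) either way.
From O(calibrate_sensor) and premise 5, O(calibrate_sensor → attend_hearing), we obtain O(attend_hearing).
Premise 7 is O(notify_kin → ¬attend_hearing); contrapositively O(attend_hearing → ¬notify_kin). Since O(attend_hearing) holds, K gives O(¬notify_kin).
Premise 4, O(¬review_patent → notify_kin), contraposes to O(¬notify_kin → review_patent); with O(¬notify_kin) we get O(review_patent).
Premise 8, O(¬notify_shipment → ¬review_patent), contraposes to O(review_patent → notify_shipment); with O(review_patent) we get O(notify_shipment).
Applying K to premise 2 (O(notify_shipment → forward_audit_trail)) and O(notify_shipment) yields O(forward_audit_trail).
Premise 1, O(convene_panel → ¬forward_audit_trail), contraposes to O(forward_audit_trail → ¬convene_panel); with O(forward_audit_trail) we get O(¬convene_panel).
Premises 3, 6, 10 do not contribute to this derivation.
So O(¬convene_panel) follows.

Yes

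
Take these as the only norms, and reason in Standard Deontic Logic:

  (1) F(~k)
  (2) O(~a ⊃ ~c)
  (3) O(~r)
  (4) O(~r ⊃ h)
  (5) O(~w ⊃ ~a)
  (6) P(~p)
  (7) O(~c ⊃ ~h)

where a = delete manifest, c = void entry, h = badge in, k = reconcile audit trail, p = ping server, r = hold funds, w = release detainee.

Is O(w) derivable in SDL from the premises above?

Premise 3 gives O(~r).
Premise 4 is O(~r ⊃ h); since O(~r), deontic closure gives O(h).
Premise 7 is O(~c ⊃ ~h); contrapositively O(h ⊃ c). Since O(h) holds, K gives O(c).
The contrapositive of premise 2 (O(~a ⊃ ~c)) is O(c ⊃ a), and O(c) is already established, so O(a).
The contrapositive of premise 5 (O(~w ⊃ ~a)) is O(a ⊃ w), and O(a) is already established, so O(w).
Premises 1, 6 do not contribute to this derivation.
So O(w) follows.

Yes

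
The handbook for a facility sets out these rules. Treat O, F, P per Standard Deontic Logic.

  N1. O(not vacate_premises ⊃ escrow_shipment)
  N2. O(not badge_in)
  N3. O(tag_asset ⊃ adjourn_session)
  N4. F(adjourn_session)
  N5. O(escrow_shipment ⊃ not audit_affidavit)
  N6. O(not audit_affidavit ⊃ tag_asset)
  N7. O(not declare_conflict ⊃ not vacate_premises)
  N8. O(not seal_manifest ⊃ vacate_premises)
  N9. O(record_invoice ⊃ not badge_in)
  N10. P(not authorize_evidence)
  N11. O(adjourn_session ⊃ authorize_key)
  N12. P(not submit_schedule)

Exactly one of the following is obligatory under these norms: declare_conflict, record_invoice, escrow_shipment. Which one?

declare_conflict

F(adjourn_session) at premise 4 means O(not adjourn_session).
The contrapositive of premise 3 (O(tag_asset ⊃ adjourn_session)) is O(not adjourn_session ⊃ not tag_asset), and O(not adjourn_session) is already established, so O(not tag_asset).
Premise 6 is O(not audit_affidavit ⊃ tag_asset); contrapositively O(not tag_asset ⊃ audit_affidavit). Since O(not tag_asset) holds, K gives O(audit_affidavit).
Premise 5 is O(escrow_shipment ⊃ not audit_affidavit); contrapositively O(audit_affidavit ⊃ not escrow_shipment). Since O(audit_affidavit) holds, K gives O(not escrow_shipment).
Premise 1 is O(not vacate_premises ⊃ escrow_shipment); contrapositively O(not escrow_shipment ⊃ vacate_premises). Since O(not escrow_shipment) holds, K gives O(vacate_premises).
Premise 7, O(not declare_conflict ⊃ not vacate_premises), contraposes to O(vacate_premises ⊃ declare_conflict); with O(vacate_premises) we get O(declare_conflict).
So O(declare_conflict) holds — declare_conflict is obligatory. None of the other listed options is made obligatory by any chain of premises.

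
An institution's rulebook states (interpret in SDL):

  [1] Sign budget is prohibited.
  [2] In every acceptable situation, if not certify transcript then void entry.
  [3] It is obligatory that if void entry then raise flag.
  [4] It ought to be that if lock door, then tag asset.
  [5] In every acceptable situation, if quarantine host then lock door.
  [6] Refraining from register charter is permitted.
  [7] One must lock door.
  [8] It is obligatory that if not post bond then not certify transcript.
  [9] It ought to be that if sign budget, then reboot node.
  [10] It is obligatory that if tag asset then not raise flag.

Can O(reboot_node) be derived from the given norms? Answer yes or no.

Premise 9 is O(sign_budget → reboot_node), but O(sign_budget) is not derivable from the premises, so it does not yield O(reboot_node).
No other premise forces O(reboot_node). An ideal world satisfying every premise can still have reboot_node false, so O(reboot_node) is not derivable.

No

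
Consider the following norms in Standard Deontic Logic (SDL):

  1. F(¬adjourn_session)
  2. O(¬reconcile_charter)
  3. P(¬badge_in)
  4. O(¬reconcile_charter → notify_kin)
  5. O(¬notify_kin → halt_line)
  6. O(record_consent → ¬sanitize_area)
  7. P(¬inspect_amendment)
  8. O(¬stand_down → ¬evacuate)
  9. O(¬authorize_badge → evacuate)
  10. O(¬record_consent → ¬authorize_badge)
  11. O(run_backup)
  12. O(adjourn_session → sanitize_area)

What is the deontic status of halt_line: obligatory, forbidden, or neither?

Premise 5 is O(¬notify_kin → halt_line), but O(¬notify_kin) is not derivable from the premises, so it does not yield O(halt_line).
No premise or chain of K-axiom applications forces O(halt_line), and none forces O(¬halt_line). So halt_line is neither obligatory nor forbidden under these norms.

Neither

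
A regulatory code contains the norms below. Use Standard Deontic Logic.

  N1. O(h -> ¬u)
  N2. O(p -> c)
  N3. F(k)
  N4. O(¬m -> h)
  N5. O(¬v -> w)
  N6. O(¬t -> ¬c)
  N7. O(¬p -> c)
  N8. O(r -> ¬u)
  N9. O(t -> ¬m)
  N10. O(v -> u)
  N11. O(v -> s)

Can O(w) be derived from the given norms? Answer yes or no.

By case analysis on ¬p: premise 7 gives O(¬p -> c) and premise 2 gives O(p -> c), so O(c) either way.
Premise 6, O(¬t -> ¬c), contraposes to O(c -> t); with O(c) we get O(t).
Applying K to premise 9 (O(t -> ¬m)) and O(t) yields O(¬m).
From O(¬m) and premise 4, O(¬m -> h), we obtain O(h).
With premise 1, O(h -> ¬u), the K-axiom yields O(¬u).
The contrapositive of premise 10 (O(v -> u)) is O(¬u -> ¬v), and O(¬u) is already established, so O(¬v).
With premise 5, O(¬v -> w), the K-axiom yields O(w).
Premises 3, 8, 11 do not contribute to this derivation.
So O(w) follows.

Yes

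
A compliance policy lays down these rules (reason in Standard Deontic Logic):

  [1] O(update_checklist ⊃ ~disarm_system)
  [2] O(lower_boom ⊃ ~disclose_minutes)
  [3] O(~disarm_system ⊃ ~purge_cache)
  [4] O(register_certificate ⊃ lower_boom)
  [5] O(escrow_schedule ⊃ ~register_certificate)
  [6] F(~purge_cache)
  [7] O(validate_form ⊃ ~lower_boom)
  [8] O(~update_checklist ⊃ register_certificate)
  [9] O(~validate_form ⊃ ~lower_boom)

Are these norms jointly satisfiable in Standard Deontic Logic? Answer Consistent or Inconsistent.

Inconsistent

Premises 7 and 9 are O(validate_form ⊃ ~lower_boom) and O(~validate_form ⊃ ~lower_boom); every ideal world satisfies validate_form or ~validate_form, so in either case ~lower_boom holds — hence O(~lower_boom).
The contrapositive of premise 4 (O(register_certificate ⊃ lower_boom)) is O(~lower_boom ⊃ ~register_certificate), and O(~lower_boom) is already established, so O(~register_certificate).
The contrapositive of premise 8 (O(~update_checklist ⊃ register_certificate)) is O(~register_certificate ⊃ update_checklist), and O(~register_certificate) is already established, so O(update_checklist).
Premise 1 is O(update_checklist ⊃ ~disarm_system); since O(update_checklist), deontic closure gives O(~disarm_system).
Applying K to premise 3 (O(~disarm_system ⊃ ~purge_cache)) and O(~disarm_system) yields O(~purge_cache).
Yet premise 6 is F(~purge_cache), i.e. O(purge_cache).
We now have both O(~purge_cache) and O(purge_cache) — purge_cache is simultaneously obligatory and forbidden, violating the D-axiom.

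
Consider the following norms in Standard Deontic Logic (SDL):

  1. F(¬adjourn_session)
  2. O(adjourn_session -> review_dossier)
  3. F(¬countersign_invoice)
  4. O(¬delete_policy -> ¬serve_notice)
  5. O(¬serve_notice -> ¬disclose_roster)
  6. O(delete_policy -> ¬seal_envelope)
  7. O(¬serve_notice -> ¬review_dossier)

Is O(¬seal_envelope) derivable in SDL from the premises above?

Premise 1, F(¬adjourn_session), is equivalent to O(adjourn_session).
Premise 2 is O(adjourn_session -> review_dossier); since O(adjourn_session), deontic closure gives O(review_dossier).
Premise 7, O(¬serve_notice -> ¬review_dossier), contraposes to O(review_dossier -> serve_notice); with O(review_dossier) we get O(serve_notice).
Premise 4 is O(¬delete_policy -> ¬serve_notice); contrapositively O(serve_notice -> delete_policy). Since O(serve_notice) holds, K gives O(delete_policy).
Applying K to premise 6 (O(delete_policy -> ¬seal_envelope)) and O(delete_policy) yields O(¬seal_envelope).
Premises 3, 5 do not contribute to this derivation.
So O(¬seal_envelope) follows.

Yes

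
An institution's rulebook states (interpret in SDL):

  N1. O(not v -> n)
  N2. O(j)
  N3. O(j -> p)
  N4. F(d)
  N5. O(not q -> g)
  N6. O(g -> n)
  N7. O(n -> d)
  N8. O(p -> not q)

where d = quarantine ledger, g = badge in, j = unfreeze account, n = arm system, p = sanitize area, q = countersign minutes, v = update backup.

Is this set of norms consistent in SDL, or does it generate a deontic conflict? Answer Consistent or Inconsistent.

From premise 2 we have O(j).
With premise 3, O(j -> p), the K-axiom yields O(p).
From O(p) and premise 8, O(p -> not q), we obtain O(not q).
Applying K to premise 5 (O(not q -> g)) and O(not q) yields O(g).
With premise 6, O(g -> n), the K-axiom yields O(n).
With premise 7, O(n -> d), the K-axiom yields O(d).
However, F(d) at premise 4 amounts to O(not d).
We now have both O(d) and O(not d) — d is simultaneously obligatory and forbidden, violating the D-axiom.

Inconsistent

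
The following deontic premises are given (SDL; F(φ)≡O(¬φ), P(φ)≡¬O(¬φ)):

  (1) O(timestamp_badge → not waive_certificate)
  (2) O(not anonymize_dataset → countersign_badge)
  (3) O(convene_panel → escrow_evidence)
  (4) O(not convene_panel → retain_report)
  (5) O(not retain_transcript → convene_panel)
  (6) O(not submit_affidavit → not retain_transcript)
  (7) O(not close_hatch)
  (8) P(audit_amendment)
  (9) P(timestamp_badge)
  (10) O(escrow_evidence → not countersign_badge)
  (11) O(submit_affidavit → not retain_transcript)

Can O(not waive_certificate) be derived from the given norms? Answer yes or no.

No

Premise 1 is O(timestamp_badge → not waive_certificate), but O(timestamp_badge) is not derivable from the premises (the permission P(timestamp_badge) asserts only not O(not timestamp_badge), not O(timestamp_badge)), so it does not yield O(not waive_certificate).
No other premise forces O(not waive_certificate). An ideal world satisfying every premise can still have not waive_certificate false, so O(not waive_certificate) is not derivable.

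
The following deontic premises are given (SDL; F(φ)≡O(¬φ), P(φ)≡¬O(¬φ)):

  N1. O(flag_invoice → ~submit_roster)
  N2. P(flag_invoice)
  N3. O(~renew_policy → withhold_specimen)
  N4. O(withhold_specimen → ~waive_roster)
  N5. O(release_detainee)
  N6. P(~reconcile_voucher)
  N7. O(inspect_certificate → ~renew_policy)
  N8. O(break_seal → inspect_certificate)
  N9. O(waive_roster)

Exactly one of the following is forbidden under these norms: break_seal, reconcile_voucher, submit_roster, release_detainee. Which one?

break_seal

Premise 9 gives O(waive_roster).
The contrapositive of premise 4 (O(withhold_specimen → ~waive_roster)) is O(waive_roster → ~withhold_specimen), and O(waive_roster) is already established, so O(~withhold_specimen).
Premise 3 is O(~renew_policy → withhold_specimen); contrapositively O(~withhold_specimen → renew_policy). Since O(~withhold_specimen) holds, K gives O(renew_policy).
The contrapositive of premise 7 (O(inspect_certificate → ~renew_policy)) is O(renew_policy → ~inspect_certificate), and O(renew_policy) is already established, so O(~inspect_certificate).
Premise 8, O(break_seal → inspect_certificate), contraposes to O(~inspect_certificate → ~break_seal); with O(~inspect_certificate) we get O(~break_seal).
So O(~break_seal) holds, i.e. break_seal is forbidden. None of the other listed options is forbidden under the premises.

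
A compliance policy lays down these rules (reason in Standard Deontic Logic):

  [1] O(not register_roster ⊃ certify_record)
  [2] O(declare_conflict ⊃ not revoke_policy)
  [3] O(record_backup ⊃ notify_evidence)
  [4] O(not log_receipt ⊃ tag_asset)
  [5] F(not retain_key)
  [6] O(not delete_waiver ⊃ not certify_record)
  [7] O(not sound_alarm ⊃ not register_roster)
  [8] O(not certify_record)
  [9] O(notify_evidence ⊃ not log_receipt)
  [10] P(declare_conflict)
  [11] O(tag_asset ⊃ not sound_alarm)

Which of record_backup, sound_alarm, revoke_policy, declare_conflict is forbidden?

record_backup

Premise 8 states O(not certify_record) outright.
Premise 1, O(not register_roster ⊃ certify_record), contraposes to O(not certify_record ⊃ register_roster); with O(not certify_record) we get O(register_roster).
Premise 7 is O(not sound_alarm ⊃ not register_roster); contrapositively O(register_roster ⊃ sound_alarm). Since O(register_roster) holds, K gives O(sound_alarm).
Premise 11, O(tag_asset ⊃ not sound_alarm), contraposes to O(sound_alarm ⊃ not tag_asset); with O(sound_alarm) we get O(not tag_asset).
The contrapositive of premise 4 (O(not log_receipt ⊃ tag_asset)) is O(not tag_asset ⊃ log_receipt), and O(not tag_asset) is already established, so O(log_receipt).
The contrapositive of premise 9 (O(notify_evidence ⊃ not log_receipt)) is O(log_receipt ⊃ not notify_evidence), and O(log_receipt) is already established, so O(not notify_evidence).
Premise 3, O(record_backup ⊃ notify_evidence), contraposes to O(not notify_evidence ⊃ not record_backup); with O(not notify_evidence) we get O(not record_backup).
So O(not record_backup) holds, i.e. record_backup is forbidden. None of the other listed options is forbidden under the premises.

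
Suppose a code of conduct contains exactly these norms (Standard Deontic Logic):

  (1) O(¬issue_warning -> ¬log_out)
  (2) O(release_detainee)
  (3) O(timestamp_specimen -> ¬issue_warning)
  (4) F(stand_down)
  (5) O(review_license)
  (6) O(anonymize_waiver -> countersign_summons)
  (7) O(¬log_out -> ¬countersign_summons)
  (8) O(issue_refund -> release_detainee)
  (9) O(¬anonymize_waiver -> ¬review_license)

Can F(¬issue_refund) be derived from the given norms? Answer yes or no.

Premise 8 is O(issue_refund -> release_detainee); even if O(release_detainee) held, inferring O(issue_refund) would be affirming the consequent — invalid.
No other premise forces O(issue_refund). An ideal world satisfying every premise can still have ¬issue_refund true, so F(¬issue_refund) is not derivable.

No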